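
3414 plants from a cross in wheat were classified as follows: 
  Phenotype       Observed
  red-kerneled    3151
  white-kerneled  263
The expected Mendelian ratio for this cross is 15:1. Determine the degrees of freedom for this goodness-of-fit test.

1

A goodness-of-fit test with 2 phenotype classes has df = 2 − 1 = 1.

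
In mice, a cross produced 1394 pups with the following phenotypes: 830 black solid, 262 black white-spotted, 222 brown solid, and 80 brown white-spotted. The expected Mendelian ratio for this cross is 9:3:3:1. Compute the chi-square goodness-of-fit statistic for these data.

9.200

Total ratio parts = 16. Expected numbers out of 1394:
  black solid: 1394 × 9/16 = 784.125
  black white-spotted: 1394 × 3/16 = 261.375
  brown solid: 1394 × 3/16 = 261.375
  brown white-spotted: 1394 × 1/16 = 87.125
χ² = Σ (O − E)² / E
  black solid: (830 − 784.125)² / 784.125 = 2.6839
  black white-spotted: (262 − 261.375)² / 261.375 = 0.0015
  brown solid: (222 − 261.375)² / 261.375 = 5.9317
  brown white-spotted: (80 − 87.125)² / 87.125 = 0.5827
χ² = 2.6839 + 0.0015 + 5.9317 + 0.5827 = 9.1998 ≈ 9.200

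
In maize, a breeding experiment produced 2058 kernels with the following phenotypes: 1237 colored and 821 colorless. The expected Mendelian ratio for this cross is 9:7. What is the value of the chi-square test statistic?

12.440

Under the 9:7 hypothesis (Σ ratio = 16, N = 2058):
  colored: 2058 × 9/16 = 1157.625
  colorless: 2058 × 7/16 = 900.375
χ² = Σ (O − E)² / E
  colored: (1237 − 1157.625)² / 1157.625 = 5.4425
  colorless: (821 − 900.375)² / 900.375 = 6.9975
χ² = 5.4425 + 6.9975 = 12.440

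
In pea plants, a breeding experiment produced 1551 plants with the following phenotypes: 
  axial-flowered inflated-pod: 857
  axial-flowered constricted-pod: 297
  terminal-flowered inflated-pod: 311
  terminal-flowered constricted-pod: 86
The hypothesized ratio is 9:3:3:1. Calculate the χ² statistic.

3.040

Under the 9:3:3:1 hypothesis (Σ ratio = 16, N = 1551):
  axial-flowered inflated-pod: 1551 × 9/16 = 872.4375
  axial-flowered constricted-pod: 1551 × 3/16 = 290.8125
  terminal-flowered inflated-pod: 1551 × 3/16 = 290.8125
  terminal-flowered constricted-pod: 1551 × 1/16 = 96.9375
χ² = Σ (O − E)² / E
  axial-flowered inflated-pod: (857 − 872.4375)² / 872.4375 = 0.2732
  axial-flowered constricted-pod: (297 − 290.8125)² / 290.8125 = 0.1316
  terminal-flowered inflated-pod: (311 − 290.8125)² / 290.8125 = 1.4014
  terminal-flowered constricted-pod: (86 − 96.9375)² / 96.9375 = 1.2341
χ² = 0.2732 + 0.1316 + 1.4014 + 1.2341 = 3.0403 ≈ 3.040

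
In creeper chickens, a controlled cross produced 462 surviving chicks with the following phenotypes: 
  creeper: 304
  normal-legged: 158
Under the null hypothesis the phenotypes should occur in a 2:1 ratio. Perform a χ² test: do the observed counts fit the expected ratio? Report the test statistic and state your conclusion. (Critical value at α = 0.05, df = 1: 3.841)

Under the 2:1 hypothesis (Σ ratio = 3, N = 462):
  creeper: 462 × 2/3 = 308
  normal-legged: 462 × 1/3 = 154
χ² = Σ (O − E)² / E
  creeper: (304 − 308)² / 308 = 0.0519
  normal-legged: (158 − 154)² / 154 = 0.1039
χ² = 0.0519 + 0.1039 = 0.1558 ≈ 0.156
Degrees of freedom = 2 − 1 = 1; critical value at α = 0.05 is 3.841.
Since 0.156 < 3.841, we fail to reject the null hypothesis — the data are consistent with the 2:1 ratio.

0.156; consistent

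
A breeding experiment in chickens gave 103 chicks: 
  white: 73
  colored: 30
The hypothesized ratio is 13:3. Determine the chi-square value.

7.279

Total ratio parts = 16. Expected numbers out of 103:
  white: 103 × 13/16 = 83.6875
  colored: 103 × 3/16 = 19.3125
χ² = Σ (O − E)² / E
  white: (73 − 83.6875)² / 83.6875 = 1.3649
  colored: (30 − 19.3125)² / 19.3125 = 5.9144
χ² = 1.3649 + 5.9144 = 7.2793 ≈ 7.279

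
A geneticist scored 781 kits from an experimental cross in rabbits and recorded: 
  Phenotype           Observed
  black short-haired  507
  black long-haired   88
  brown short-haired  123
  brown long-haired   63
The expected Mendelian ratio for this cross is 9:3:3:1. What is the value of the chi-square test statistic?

41.624

The 9:3:3:1 ratio has 16 parts, so with N = 781 the expected counts are:
  black short-haired: 781 × 9/16 = 439.3125
  black long-haired: 781 × 3/16 = 146.4375
  brown short-haired: 781 × 3/16 = 146.4375
  brown long-haired: 781 × 1/16 = 48.8125
χ² = Σ (O − E)² / E
  black short-haired: (507 − 439.3125)² / 439.3125 = 10.4290
  black long-haired: (88 − 146.4375)² / 146.4375 = 23.3201
  brown short-haired: (123 − 146.4375)² / 146.4375 = 3.7512
  brown long-haired: (63 − 48.8125)² / 48.8125 = 4.1236
χ² = 10.4290 + 23.3201 + 3.7512 + 4.1236 = 41.6239 ≈ 41.624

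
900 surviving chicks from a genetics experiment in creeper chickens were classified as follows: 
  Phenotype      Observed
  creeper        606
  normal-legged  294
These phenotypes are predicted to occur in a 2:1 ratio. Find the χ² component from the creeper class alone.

The 2:1 ratio has 3 parts, so with N = 900 the expected counts are:
  creeper: 900 × 2/3 = 600
  normal-legged: 900 × 1/3 = 300
Contribution of creeper: (606 − 600)² / 600 = 0.0600

0.060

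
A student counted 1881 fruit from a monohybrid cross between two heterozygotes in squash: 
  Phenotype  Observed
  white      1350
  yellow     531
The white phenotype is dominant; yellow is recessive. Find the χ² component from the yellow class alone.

7.848

For a monohybrid cross between heterozygotes with complete dominance, the expected phenotypic ratio is 3:1.
Total ratio parts = 4. Expected numbers out of 1881:
  white: 1881 × 3/4 = 1410.75
  yellow: 1881 × 1/4 = 470.25
Contribution of yellow: (531 − 470.25)² / 470.25 = 7.8481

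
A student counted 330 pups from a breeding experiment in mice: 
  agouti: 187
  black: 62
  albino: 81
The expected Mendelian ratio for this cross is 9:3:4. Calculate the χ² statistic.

0.038

Under the 9:3:4 hypothesis (Σ ratio = 16, N = 330):
  agouti: 330 × 9/16 = 185.625
  black: 330 × 3/16 = 61.875
  albino: 330 × 4/16 = 82.5
χ² = Σ (O − E)² / E
  agouti: (187 − 185.625)² / 185.625 = 0.0102
  black: (62 − 61.875)² / 61.875 = 0.0003
  albino: (81 − 82.5)² / 82.5 = 0.0273
χ² = 0.0102 + 0.0003 + 0.0273 = 0.0378 ≈ 0.038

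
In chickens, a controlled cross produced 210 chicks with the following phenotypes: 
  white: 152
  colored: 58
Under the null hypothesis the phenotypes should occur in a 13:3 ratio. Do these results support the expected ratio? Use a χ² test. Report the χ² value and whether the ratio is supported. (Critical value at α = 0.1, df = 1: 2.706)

The 13:3 ratio has 16 parts, so with N = 210 the expected counts are:
  white: 210 × 13/16 = 170.625
  colored: 210 × 3/16 = 39.375
χ² = Σ (O − E)² / E
  white: (152 − 170.625)² / 170.625 = 2.0331
  colored: (58 − 39.375)² / 39.375 = 8.8099
χ² = 2.0331 + 8.8099 = 10.843
Degrees of freedom = 2 − 1 = 1; critical value at α = 0.1 is 2.706.
Since 10.843 > 2.706, we reject the null hypothesis — the data do not fit the 13:3 ratio.

10.843; not consistent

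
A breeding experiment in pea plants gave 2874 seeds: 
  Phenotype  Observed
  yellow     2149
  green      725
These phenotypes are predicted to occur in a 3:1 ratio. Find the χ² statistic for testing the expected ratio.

Under the 3:1 hypothesis (Σ ratio = 4, N = 2874):
  yellow: 2874 × 3/4 = 2155.5
  green: 2874 × 1/4 = 718.5
χ² = Σ (O − E)² / E
  yellow: (2149 − 2155.5)² / 2155.5 = 0.0196
  green: (725 − 718.5)² / 718.5 = 0.0588
χ² = 0.0196 + 0.0588 = 0.0784 ≈ 0.078

0.078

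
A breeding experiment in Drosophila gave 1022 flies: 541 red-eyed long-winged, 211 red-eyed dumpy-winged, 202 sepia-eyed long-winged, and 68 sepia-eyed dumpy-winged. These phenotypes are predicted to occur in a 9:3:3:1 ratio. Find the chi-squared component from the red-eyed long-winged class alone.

1.996

The 9:3:3:1 ratio has 16 parts, so with N = 1022 the expected counts are:
  red-eyed long-winged: 1022 × 9/16 = 574.875
  red-eyed dumpy-winged: 1022 × 3/16 = 191.625
  sepia-eyed long-winged: 1022 × 3/16 = 191.625
  sepia-eyed dumpy-winged: 1022 × 1/16 = 63.875
Contribution of red-eyed long-winged: (541 − 574.875)² / 574.875 = 1.9961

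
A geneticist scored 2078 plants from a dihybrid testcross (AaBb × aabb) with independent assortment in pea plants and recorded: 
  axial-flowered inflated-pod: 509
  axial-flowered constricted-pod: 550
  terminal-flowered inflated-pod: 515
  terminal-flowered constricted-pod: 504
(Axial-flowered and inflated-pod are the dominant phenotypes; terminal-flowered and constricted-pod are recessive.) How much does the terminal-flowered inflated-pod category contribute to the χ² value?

0.039

A dihybrid testcross with independent assortment gives a 1:1:1:1 ratio.
Total ratio parts = 4. Expected numbers out of 2078:
  axial-flowered inflated-pod: 2078 × 1/4 = 519.5
  axial-flowered constricted-pod: 2078 × 1/4 = 519.5
  terminal-flowered inflated-pod: 2078 × 1/4 = 519.5
  terminal-flowered constricted-pod: 2078 × 1/4 = 519.5
Contribution of terminal-flowered inflated-pod: (515 − 519.5)² / 519.5 = 0.0390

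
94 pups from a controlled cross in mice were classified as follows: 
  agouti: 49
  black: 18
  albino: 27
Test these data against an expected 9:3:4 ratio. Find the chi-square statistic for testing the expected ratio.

0.813

Expected counts for N = 94 under a 9:3:4 ratio (total parts = 16):
  agouti: 94 × 9/16 = 52.875
  black: 94 × 3/16 = 17.625
  albino: 94 × 4/16 = 23.5
χ² = Σ (O − E)² / E
  agouti: (49 − 52.875)² / 52.875 = 0.2840
  black: (18 − 17.625)² / 17.625 = 0.0080
  albino: (27 − 23.5)² / 23.5 = 0.5213
χ² = 0.2840 + 0.0080 + 0.5213 = 0.8133 ≈ 0.813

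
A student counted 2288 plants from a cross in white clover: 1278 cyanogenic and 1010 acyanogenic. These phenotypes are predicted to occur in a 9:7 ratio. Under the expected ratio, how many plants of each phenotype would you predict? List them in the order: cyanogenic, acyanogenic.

Under the 9:7 hypothesis (Σ ratio = 16, N = 2288):
  cyanogenic: 2288 × 9/16 = 1287
  acyanogenic: 2288 × 7/16 = 1001

1287, 1001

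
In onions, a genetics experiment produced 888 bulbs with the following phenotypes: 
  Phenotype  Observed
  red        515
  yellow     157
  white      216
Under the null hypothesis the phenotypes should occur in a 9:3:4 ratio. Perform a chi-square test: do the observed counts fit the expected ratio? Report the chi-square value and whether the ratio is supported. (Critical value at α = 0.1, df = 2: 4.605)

Under the 9:3:4 hypothesis (Σ ratio = 16, N = 888):
  red: 888 × 9/16 = 499.5
  yellow: 888 × 3/16 = 166.5
  white: 888 × 4/16 = 222
χ² = Σ (O − E)² / E
  red: (515 − 499.5)² / 499.5 = 0.4810
  yellow: (157 − 166.5)² / 166.5 = 0.5420
  white: (216 − 222)² / 222 = 0.1622
χ² = 0.4810 + 0.5420 + 0.1622 = 1.1852 ≈ 1.185
Degrees of freedom = 3 − 1 = 2; critical value at α = 0.1 is 4.605.
Since 1.185 < 4.605, we fail to reject the null hypothesis — the data are consistent with the 9:3:4 ratio.

1.185; consistent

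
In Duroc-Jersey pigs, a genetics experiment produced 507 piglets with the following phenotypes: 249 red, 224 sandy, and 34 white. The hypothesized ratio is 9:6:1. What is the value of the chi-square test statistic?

Total ratio parts = 16. Expected numbers out of 507:
  red: 507 × 9/16 = 285.1875
  sandy: 507 × 6/16 = 190.125
  white: 507 × 1/16 = 31.6875
χ² = Σ (O − E)² / E
  red: (249 − 285.1875)² / 285.1875 = 4.5918
  sandy: (224 − 190.125)² / 190.125 = 6.0356
  white: (34 − 31.6875)² / 31.6875 = 0.1688
χ² = 4.5918 + 6.0356 + 0.1688 = 10.7962 ≈ 10.796

10.796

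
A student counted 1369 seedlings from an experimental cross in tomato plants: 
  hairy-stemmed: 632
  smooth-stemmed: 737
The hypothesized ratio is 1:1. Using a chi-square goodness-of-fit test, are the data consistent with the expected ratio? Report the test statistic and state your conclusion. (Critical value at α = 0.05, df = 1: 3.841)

8.053; not consistent

The 1:1 ratio has 2 parts, so with N = 1369 the expected counts are:
  hairy-stemmed: 1369 × 1/2 = 684.5
  smooth-stemmed: 1369 × 1/2 = 684.5
χ² = Σ (O − E)² / E
  hairy-stemmed: (632 − 684.5)² / 684.5 = 4.0267
  smooth-stemmed: (737 − 684.5)² / 684.5 = 4.0267
χ² = 4.0267 + 4.0267 = 8.0534 ≈ 8.053
Degrees of freedom = 2 − 1 = 1; critical value at α = 0.05 is 3.841.
Since 8.053 > 3.841, we reject the null hypothesis — the data do not fit the 1:1 ratio.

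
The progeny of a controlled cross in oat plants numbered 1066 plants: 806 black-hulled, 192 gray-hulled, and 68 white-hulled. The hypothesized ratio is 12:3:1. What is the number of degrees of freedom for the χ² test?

A goodness-of-fit test with 3 phenotype classes has df = 3 − 1 = 2.

2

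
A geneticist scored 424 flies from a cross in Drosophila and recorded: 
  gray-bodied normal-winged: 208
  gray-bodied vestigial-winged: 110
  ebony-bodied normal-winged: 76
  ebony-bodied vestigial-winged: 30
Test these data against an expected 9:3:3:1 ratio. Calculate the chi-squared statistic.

Expected counts for N = 424 under a 9:3:3:1 ratio (total parts = 16):
  gray-bodied normal-winged: 424 × 9/16 = 238.5
  gray-bodied vestigial-winged: 424 × 3/16 = 79.5
  ebony-bodied normal-winged: 424 × 3/16 = 79.5
  ebony-bodied vestigial-winged: 424 × 1/16 = 26.5
χ² = Σ (O − E)² / E
  gray-bodied normal-winged: (208 − 238.5)² / 238.5 = 3.9004
  gray-bodied vestigial-winged: (110 − 79.5)² / 79.5 = 11.7013
  ebony-bodied normal-winged: (76 − 79.5)² / 79.5 = 0.1541
  ebony-bodied vestigial-winged: (30 − 26.5)² / 26.5 = 0.4623
χ² = 3.9004 + 11.7013 + 0.1541 + 0.4623 = 16.2181 ≈ 16.218

16.218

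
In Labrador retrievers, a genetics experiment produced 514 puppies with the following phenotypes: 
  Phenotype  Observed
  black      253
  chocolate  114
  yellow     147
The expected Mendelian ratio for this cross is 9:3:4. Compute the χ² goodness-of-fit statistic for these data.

10.400

Under the 9:3:4 hypothesis (Σ ratio = 16, N = 514):
  black: 514 × 9/16 = 289.125
  chocolate: 514 × 3/16 = 96.375
  yellow: 514 × 4/16 = 128.5
χ² = Σ (O − E)² / E
  black: (253 − 289.125)² / 289.125 = 4.5137
  chocolate: (114 − 96.375)² / 96.375 = 3.2232
  yellow: (147 − 128.5)² / 128.5 = 2.6634
χ² = 4.5137 + 3.2232 + 2.6634 = 10.4003 ≈ 10.400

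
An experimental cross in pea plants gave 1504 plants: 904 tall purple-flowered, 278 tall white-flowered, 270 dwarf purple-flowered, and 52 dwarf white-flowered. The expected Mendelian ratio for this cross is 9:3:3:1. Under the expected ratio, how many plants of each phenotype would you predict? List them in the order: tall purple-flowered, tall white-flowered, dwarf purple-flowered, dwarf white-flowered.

846, 282, 282, 94

Expected counts for N = 1504 under a 9:3:3:1 ratio (total parts = 16):
  tall purple-flowered: 1504 × 9/16 = 846
  tall white-flowered: 1504 × 3/16 = 282
  dwarf purple-flowered: 1504 × 3/16 = 282
  dwarf white-flowered: 1504 × 1/16 = 94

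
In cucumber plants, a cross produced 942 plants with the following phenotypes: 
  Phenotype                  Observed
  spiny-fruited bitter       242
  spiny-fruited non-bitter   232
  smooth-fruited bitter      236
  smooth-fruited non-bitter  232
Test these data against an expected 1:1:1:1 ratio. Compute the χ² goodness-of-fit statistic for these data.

The 1:1:1:1 ratio has 4 parts, so with N = 942 the expected counts are:
  spiny-fruited bitter: 942 × 1/4 = 235.5
  spiny-fruited non-bitter: 942 × 1/4 = 235.5
  smooth-fruited bitter: 942 × 1/4 = 235.5
  smooth-fruited non-bitter: 942 × 1/4 = 235.5
χ² = Σ (O − E)² / E
  spiny-fruited bitter: (242 − 235.5)² / 235.5 = 0.1794
  spiny-fruited non-bitter: (232 − 235.5)² / 235.5 = 0.0520
  smooth-fruited bitter: (236 − 235.5)² / 235.5 = 0.0011
  smooth-fruited non-bitter: (232 − 235.5)² / 235.5 = 0.0520
χ² = 0.1794 + 0.0520 + 0.0011 + 0.0520 = 0.2845 ≈ 0.285

0.285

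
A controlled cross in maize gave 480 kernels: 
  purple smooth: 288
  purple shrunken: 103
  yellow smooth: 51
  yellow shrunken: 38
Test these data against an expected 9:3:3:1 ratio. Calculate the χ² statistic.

Expected counts for N = 480 under a 9:3:3:1 ratio (total parts = 16):
  purple smooth: 480 × 9/16 = 270
  purple shrunken: 480 × 3/16 = 90
  yellow smooth: 480 × 3/16 = 90
  yellow shrunken: 480 × 1/16 = 30
χ² = Σ (O − E)² / E
  purple smooth: (288 − 270)² / 270 = 1.2000
  purple shrunken: (103 − 90)² / 90 = 1.8778
  yellow smooth: (51 − 90)² / 90 = 16.9000
  yellow shrunken: (38 − 30)² / 30 = 2.1333
χ² = 1.2000 + 1.8778 + 16.9000 + 2.1333 = 22.1111 ≈ 22.111

22.111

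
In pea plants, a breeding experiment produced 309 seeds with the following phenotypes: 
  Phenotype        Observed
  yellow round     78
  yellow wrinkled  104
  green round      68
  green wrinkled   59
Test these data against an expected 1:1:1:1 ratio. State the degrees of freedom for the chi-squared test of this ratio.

3

A goodness-of-fit test with 4 phenotype classes has df = 4 − 1 = 3.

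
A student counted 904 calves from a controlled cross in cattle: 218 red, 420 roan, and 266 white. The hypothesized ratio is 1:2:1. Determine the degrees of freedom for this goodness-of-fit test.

A goodness-of-fit test with 3 phenotype classes has df = 3 − 1 = 2.

2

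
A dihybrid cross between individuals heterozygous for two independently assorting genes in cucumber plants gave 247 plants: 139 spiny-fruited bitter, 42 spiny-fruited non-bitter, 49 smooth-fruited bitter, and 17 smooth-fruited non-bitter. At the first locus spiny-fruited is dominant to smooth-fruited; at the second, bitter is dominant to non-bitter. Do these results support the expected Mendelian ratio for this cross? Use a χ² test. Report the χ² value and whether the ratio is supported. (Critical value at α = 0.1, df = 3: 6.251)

0.716; consistent

A dihybrid F₂ with independent assortment and complete dominance at both loci gives a 9:3:3:1 phenotypic ratio.
Total ratio parts = 16. Expected numbers out of 247:
  spiny-fruited bitter: 247 × 9/16 = 138.9375
  spiny-fruited non-bitter: 247 × 3/16 = 46.3125
  smooth-fruited bitter: 247 × 3/16 = 46.3125
  smooth-fruited non-bitter: 247 × 1/16 = 15.4375
χ² = Σ (O − E)² / E
  spiny-fruited bitter: (139 − 138.9375)² / 138.9375 = 0.0000
  spiny-fruited non-bitter: (42 − 46.3125)² / 46.3125 = 0.4016
  smooth-fruited bitter: (49 − 46.3125)² / 46.3125 = 0.1560
  smooth-fruited non-bitter: (17 − 15.4375)² / 15.4375 = 0.1581
χ² = 0.0000 + 0.4016 + 0.1560 + 0.1581 = 0.7157 ≈ 0.716
Degrees of freedom = 4 − 1 = 3; critical value at α = 0.1 is 6.251.
Since 0.716 < 6.251, we fail to reject the null hypothesis — the data are consistent with the 9:3:3:1 ratio.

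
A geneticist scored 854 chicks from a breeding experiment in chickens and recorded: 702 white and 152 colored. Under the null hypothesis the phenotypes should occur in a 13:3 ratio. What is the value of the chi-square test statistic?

Under the 13:3 hypothesis (Σ ratio = 16, N = 854):
  white: 854 × 13/16 = 693.875
  colored: 854 × 3/16 = 160.125
χ² = Σ (O − E)² / E
  white: (702 − 693.875)² / 693.875 = 0.0951
  colored: (152 − 160.125)² / 160.125 = 0.4123
χ² = 0.0951 + 0.4123 = 0.5074 ≈ 0.507

0.507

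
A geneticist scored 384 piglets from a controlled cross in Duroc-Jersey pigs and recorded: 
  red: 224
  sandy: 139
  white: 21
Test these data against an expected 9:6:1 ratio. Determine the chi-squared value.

0.845

Under the 9:6:1 hypothesis (Σ ratio = 16, N = 384):
  red: 384 × 9/16 = 216
  sandy: 384 × 6/16 = 144
  white: 384 × 1/16 = 24
χ² = Σ (O − E)² / E
  red: (224 − 216)² / 216 = 0.2963
  sandy: (139 − 144)² / 144 = 0.1736
  white: (21 − 24)² / 24 = 0.3750
χ² = 0.2963 + 0.1736 + 0.3750 = 0.8449 ≈ 0.845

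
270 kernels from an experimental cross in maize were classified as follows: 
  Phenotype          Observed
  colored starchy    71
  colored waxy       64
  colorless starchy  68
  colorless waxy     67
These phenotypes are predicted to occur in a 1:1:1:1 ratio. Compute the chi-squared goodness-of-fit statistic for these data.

0.370

Total ratio parts = 4. Expected numbers out of 270:
  colored starchy: 270 × 1/4 = 67.5
  colored waxy: 270 × 1/4 = 67.5
  colorless starchy: 270 × 1/4 = 67.5
  colorless waxy: 270 × 1/4 = 67.5
χ² = Σ (O − E)² / E
  colored starchy: (71 − 67.5)² / 67.5 = 0.1815
  colored waxy: (64 − 67.5)² / 67.5 = 0.1815
  colorless starchy: (68 − 67.5)² / 67.5 = 0.0037
  colorless waxy: (67 − 67.5)² / 67.5 = 0.0037
χ² = 0.1815 + 0.1815 + 0.0037 + 0.0037 = 0.3704 ≈ 0.370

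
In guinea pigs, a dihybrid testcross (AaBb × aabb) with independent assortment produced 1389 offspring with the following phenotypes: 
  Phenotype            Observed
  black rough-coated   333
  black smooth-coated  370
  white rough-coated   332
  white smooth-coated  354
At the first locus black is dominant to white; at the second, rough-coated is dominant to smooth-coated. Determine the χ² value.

A dihybrid testcross with independent assortment gives a 1:1:1:1 ratio.
Under the 1:1:1:1 hypothesis (Σ ratio = 4, N = 1389):
  black rough-coated: 1389 × 1/4 = 347.25
  black smooth-coated: 1389 × 1/4 = 347.25
  white rough-coated: 1389 × 1/4 = 347.25
  white smooth-coated: 1389 × 1/4 = 347.25
χ² = Σ (O − E)² / E
  black rough-coated: (333 − 347.25)² / 347.25 = 0.5848
  black smooth-coated: (370 − 347.25)² / 347.25 = 1.4905
  white rough-coated: (332 − 347.25)² / 347.25 = 0.6697
  white smooth-coated: (354 − 347.25)² / 347.25 = 0.1312
χ² = 0.5848 + 1.4905 + 0.6697 + 0.1312 = 2.8762 ≈ 2.876

2.876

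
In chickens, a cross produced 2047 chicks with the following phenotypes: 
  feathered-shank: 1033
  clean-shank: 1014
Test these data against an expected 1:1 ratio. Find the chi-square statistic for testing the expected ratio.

0.176

The 1:1 ratio has 2 parts, so with N = 2047 the expected counts are:
  feathered-shank: 2047 × 1/2 = 1023.5
  clean-shank: 2047 × 1/2 = 1023.5
χ² = Σ (O − E)² / E
  feathered-shank: (1033 − 1023.5)² / 1023.5 = 0.0882
  clean-shank: (1014 − 1023.5)² / 1023.5 = 0.0882
χ² = 0.0882 + 0.0882 = 0.1764 ≈ 0.176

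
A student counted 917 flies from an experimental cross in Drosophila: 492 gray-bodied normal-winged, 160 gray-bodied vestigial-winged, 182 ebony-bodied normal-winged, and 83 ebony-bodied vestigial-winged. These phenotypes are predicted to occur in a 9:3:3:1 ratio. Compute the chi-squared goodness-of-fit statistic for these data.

Expected counts for N = 917 under a 9:3:3:1 ratio (total parts = 16):
  gray-bodied normal-winged: 917 × 9/16 = 515.8125
  gray-bodied vestigial-winged: 917 × 3/16 = 171.9375
  ebony-bodied normal-winged: 917 × 3/16 = 171.9375
  ebony-bodied vestigial-winged: 917 × 1/16 = 57.3125
χ² = Σ (O − E)² / E
  gray-bodied normal-winged: (492 − 515.8125)² / 515.8125 = 1.0993
  gray-bodied vestigial-winged: (160 − 171.9375)² / 171.9375 = 0.8288
  ebony-bodied normal-winged: (182 − 171.9375)² / 171.9375 = 0.5889
  ebony-bodied vestigial-winged: (83 − 57.3125)² / 57.3125 = 11.5132
χ² = 1.0993 + 0.8288 + 0.5889 + 11.5132 = 14.0302 ≈ 14.030

14.030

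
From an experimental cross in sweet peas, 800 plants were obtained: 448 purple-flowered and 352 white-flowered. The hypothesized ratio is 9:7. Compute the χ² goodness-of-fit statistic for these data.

0.020

Expected counts for N = 800 under a 9:7 ratio (total parts = 16):
  purple-flowered: 800 × 9/16 = 450
  white-flowered: 800 × 7/16 = 350
χ² = Σ (O − E)² / E
  purple-flowered: (448 − 450)² / 450 = 0.0089
  white-flowered: (352 − 350)² / 350 = 0.0114
χ² = 0.0089 + 0.0114 = 0.0203 ≈ 0.020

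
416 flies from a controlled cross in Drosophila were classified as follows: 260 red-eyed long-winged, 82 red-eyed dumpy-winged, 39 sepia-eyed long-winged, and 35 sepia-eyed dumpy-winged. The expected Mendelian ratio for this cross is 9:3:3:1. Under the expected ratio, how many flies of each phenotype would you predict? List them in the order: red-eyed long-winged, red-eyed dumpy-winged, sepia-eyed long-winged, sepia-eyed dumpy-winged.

Total ratio parts = 16. Expected numbers out of 416:
  red-eyed long-winged: 416 × 9/16 = 234
  red-eyed dumpy-winged: 416 × 3/16 = 78
  sepia-eyed long-winged: 416 × 3/16 = 78
  sepia-eyed dumpy-winged: 416 × 1/16 = 26

234, 78, 78, 26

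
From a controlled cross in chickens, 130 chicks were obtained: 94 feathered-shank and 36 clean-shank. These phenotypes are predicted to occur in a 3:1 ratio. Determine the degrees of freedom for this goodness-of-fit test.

1

A goodness-of-fit test with 2 phenotype classes has df = 2 − 1 = 1.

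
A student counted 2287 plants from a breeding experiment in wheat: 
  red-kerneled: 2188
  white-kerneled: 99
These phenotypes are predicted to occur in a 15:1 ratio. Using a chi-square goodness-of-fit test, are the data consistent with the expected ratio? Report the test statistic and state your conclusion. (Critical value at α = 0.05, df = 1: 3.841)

Expected counts for N = 2287 under a 15:1 ratio (total parts = 16):
  red-kerneled: 2287 × 15/16 = 2144.0625
  white-kerneled: 2287 × 1/16 = 142.9375
χ² = Σ (O − E)² / E
  red-kerneled: (2188 − 2144.0625)² / 2144.0625 = 0.9004
  white-kerneled: (99 − 142.9375)² / 142.9375 = 13.5059
χ² = 0.9004 + 13.5059 = 14.4063 ≈ 14.406
Degrees of freedom = 2 − 1 = 1; critical value at α = 0.05 is 3.841.
Since 14.406 > 3.841, we reject the null hypothesis — the data do not fit the 15:1 ratio.

14.406; not consistent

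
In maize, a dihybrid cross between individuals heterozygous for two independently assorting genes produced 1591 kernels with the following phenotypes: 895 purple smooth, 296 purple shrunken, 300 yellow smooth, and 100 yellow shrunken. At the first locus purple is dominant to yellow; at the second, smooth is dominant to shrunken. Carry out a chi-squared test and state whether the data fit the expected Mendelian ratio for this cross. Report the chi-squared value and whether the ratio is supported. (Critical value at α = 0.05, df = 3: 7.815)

0.031; consistent

A dihybrid F₂ with independent assortment and complete dominance at both loci gives a 9:3:3:1 phenotypic ratio.
Under the 9:3:3:1 hypothesis (Σ ratio = 16, N = 1591):
  purple smooth: 1591 × 9/16 = 894.9375
  purple shrunken: 1591 × 3/16 = 298.3125
  yellow smooth: 1591 × 3/16 = 298.3125
  yellow shrunken: 1591 × 1/16 = 99.4375
χ² = Σ (O − E)² / E
  purple smooth: (895 − 894.9375)² / 894.9375 = 0.0000
  purple shrunken: (296 − 298.3125)² / 298.3125 = 0.0179
  yellow smooth: (300 − 298.3125)² / 298.3125 = 0.0095
  yellow shrunken: (100 − 99.4375)² / 99.4375 = 0.0032
χ² = 0.0000 + 0.0179 + 0.0095 + 0.0032 = 0.0306 ≈ 0.031
Degrees of freedom = 4 − 1 = 3; critical value at α = 0.05 is 7.815.
Since 0.031 < 7.815, we fail to reject the null hypothesis — the data are consistent with the 9:3:3:1 ratio.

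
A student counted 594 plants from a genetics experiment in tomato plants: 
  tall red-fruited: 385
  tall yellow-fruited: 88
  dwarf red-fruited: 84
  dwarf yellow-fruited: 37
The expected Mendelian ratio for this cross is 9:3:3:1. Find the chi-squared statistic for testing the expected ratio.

Total ratio parts = 16. Expected numbers out of 594:
  tall red-fruited: 594 × 9/16 = 334.125
  tall yellow-fruited: 594 × 3/16 = 111.375
  dwarf red-fruited: 594 × 3/16 = 111.375
  dwarf yellow-fruited: 594 × 1/16 = 37.125
χ² = Σ (O − E)² / E
  tall red-fruited: (385 − 334.125)² / 334.125 = 7.7464
  tall yellow-fruited: (88 − 111.375)² / 111.375 = 4.9059
  dwarf red-fruited: (84 − 111.375)² / 111.375 = 6.7285
  dwarf yellow-fruited: (37 − 37.125)² / 37.125 = 0.0004
χ² = 7.7464 + 4.9059 + 6.7285 + 0.0004 = 19.3812 ≈ 19.381

19.381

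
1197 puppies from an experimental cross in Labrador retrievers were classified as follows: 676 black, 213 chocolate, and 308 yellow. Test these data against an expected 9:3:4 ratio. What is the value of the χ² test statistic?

0.849

The 9:3:4 ratio has 16 parts, so with N = 1197 the expected counts are:
  black: 1197 × 9/16 = 673.3125
  chocolate: 1197 × 3/16 = 224.4375
  yellow: 1197 × 4/16 = 299.25
χ² = Σ (O − E)² / E
  black: (676 − 673.3125)² / 673.3125 = 0.0107
  chocolate: (213 − 224.4375)² / 224.4375 = 0.5829
  yellow: (308 − 299.25)² / 299.25 = 0.2558
χ² = 0.0107 + 0.5829 + 0.2558 = 0.8494 ≈ 0.849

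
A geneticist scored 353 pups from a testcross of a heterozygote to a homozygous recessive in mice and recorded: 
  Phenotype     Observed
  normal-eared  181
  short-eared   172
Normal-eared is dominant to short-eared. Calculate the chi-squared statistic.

0.229

A testcross of a heterozygote (Aa × aa) gives a 1:1 phenotypic ratio.
Expected counts for N = 353 under a 1:1 ratio (total parts = 2):
  normal-eared: 353 × 1/2 = 176.5
  short-eared: 353 × 1/2 = 176.5
χ² = Σ (O − E)² / E
  normal-eared: (181 − 176.5)² / 176.5 = 0.1147
  short-eared: (172 − 176.5)² / 176.5 = 0.1147
χ² = 0.1147 + 0.1147 = 0.2294 ≈ 0.229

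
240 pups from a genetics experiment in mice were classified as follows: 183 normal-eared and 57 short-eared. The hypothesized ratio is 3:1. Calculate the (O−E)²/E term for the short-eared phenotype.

Total ratio parts = 4. Expected numbers out of 240:
  normal-eared: 240 × 3/4 = 180
  short-eared: 240 × 1/4 = 60
Contribution of short-eared: (57 − 60)² / 60 = 0.1500

0.150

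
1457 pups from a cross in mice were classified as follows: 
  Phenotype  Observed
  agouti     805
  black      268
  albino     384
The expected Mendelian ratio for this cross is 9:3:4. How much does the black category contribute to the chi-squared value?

Expected counts for N = 1457 under a 9:3:4 ratio (total parts = 16):
  agouti: 1457 × 9/16 = 819.5625
  black: 1457 × 3/16 = 273.1875
  albino: 1457 × 4/16 = 364.25
Contribution of black: (268 − 273.1875)² / 273.1875 = 0.0985

0.099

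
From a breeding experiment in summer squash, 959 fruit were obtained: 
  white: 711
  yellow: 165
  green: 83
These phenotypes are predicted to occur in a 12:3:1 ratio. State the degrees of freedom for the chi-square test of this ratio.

2

A goodness-of-fit test with 3 phenotype classes has df = 3 − 1 = 2.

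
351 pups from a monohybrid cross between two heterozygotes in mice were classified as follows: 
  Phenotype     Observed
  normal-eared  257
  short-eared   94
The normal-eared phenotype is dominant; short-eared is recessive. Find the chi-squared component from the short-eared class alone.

For a monohybrid cross between heterozygotes with complete dominance, the expected phenotypic ratio is 3:1.
The 3:1 ratio has 4 parts, so with N = 351 the expected counts are:
  normal-eared: 351 × 3/4 = 263.25
  short-eared: 351 × 1/4 = 87.75
Contribution of short-eared: (94 − 87.75)² / 87.75 = 0.4452

0.445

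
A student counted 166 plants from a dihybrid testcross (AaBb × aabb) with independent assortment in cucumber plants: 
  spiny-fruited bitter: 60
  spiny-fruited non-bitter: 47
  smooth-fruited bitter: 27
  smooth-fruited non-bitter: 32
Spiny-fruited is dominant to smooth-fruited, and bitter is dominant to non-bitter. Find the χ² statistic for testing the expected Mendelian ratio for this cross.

16.217

A dihybrid testcross with independent assortment gives a 1:1:1:1 ratio.
Expected counts for N = 166 under a 1:1:1:1 ratio (total parts = 4):
  spiny-fruited bitter: 166 × 1/4 = 41.5
  spiny-fruited non-bitter: 166 × 1/4 = 41.5
  smooth-fruited bitter: 166 × 1/4 = 41.5
  smooth-fruited non-bitter: 166 × 1/4 = 41.5
χ² = Σ (O − E)² / E
  spiny-fruited bitter: (60 − 41.5)² / 41.5 = 8.2470
  spiny-fruited non-bitter: (47 − 41.5)² / 41.5 = 0.7289
  smooth-fruited bitter: (27 − 41.5)² / 41.5 = 5.0663
  smooth-fruited non-bitter: (32 − 41.5)² / 41.5 = 2.1747
χ² = 8.2470 + 0.7289 + 5.0663 + 2.1747 = 16.2169 ≈ 16.217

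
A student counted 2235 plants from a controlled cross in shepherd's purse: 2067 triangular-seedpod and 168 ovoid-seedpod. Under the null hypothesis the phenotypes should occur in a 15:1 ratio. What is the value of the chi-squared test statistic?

6.121

Expected counts for N = 2235 under a 15:1 ratio (total parts = 16):
  triangular-seedpod: 2235 × 15/16 = 2095.3125
  ovoid-seedpod: 2235 × 1/16 = 139.6875
χ² = Σ (O − E)² / E
  triangular-seedpod: (2067 − 2095.3125)² / 2095.3125 = 0.3826
  ovoid-seedpod: (168 − 139.6875)² / 139.6875 = 5.7385
χ² = 0.3826 + 5.7385 = 6.1211 ≈ 6.121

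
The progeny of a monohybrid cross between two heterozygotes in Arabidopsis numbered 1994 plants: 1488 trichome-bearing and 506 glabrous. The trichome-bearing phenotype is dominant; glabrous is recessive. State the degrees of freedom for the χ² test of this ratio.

1

For a monohybrid cross between heterozygotes with complete dominance, the expected phenotypic ratio is 3:1.
A goodness-of-fit test with 2 phenotype classes has df = 2 − 1 = 1.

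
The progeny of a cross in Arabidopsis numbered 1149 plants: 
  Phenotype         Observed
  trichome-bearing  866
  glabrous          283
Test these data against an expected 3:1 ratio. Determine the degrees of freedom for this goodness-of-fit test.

A goodness-of-fit test with 2 phenotype classes has df = 2 − 1 = 1.

1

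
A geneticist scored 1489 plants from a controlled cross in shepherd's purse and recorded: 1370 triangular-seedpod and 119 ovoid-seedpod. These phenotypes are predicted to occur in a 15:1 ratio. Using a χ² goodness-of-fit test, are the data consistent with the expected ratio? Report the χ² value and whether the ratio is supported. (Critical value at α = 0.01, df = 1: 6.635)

7.711; not consistent

Total ratio parts = 16. Expected numbers out of 1489:
  triangular-seedpod: 1489 × 15/16 = 1395.9375
  ovoid-seedpod: 1489 × 1/16 = 93.0625
χ² = Σ (O − E)² / E
  triangular-seedpod: (1370 − 1395.9375)² / 1395.9375 = 0.4819
  ovoid-seedpod: (119 − 93.0625)² / 93.0625 = 7.2291
χ² = 0.4819 + 7.2291 = 7.711
Degrees of freedom = 2 − 1 = 1; critical value at α = 0.01 is 6.635.
Since 7.711 > 6.635, we reject the null hypothesis — the data do not fit the 15:1 ratio.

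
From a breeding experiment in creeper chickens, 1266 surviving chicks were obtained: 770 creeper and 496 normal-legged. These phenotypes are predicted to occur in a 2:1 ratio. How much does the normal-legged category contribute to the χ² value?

12.976

Under the 2:1 hypothesis (Σ ratio = 3, N = 1266):
  creeper: 1266 × 2/3 = 844
  normal-legged: 1266 × 1/3 = 422
Contribution of normal-legged: (496 − 422)² / 422 = 12.9763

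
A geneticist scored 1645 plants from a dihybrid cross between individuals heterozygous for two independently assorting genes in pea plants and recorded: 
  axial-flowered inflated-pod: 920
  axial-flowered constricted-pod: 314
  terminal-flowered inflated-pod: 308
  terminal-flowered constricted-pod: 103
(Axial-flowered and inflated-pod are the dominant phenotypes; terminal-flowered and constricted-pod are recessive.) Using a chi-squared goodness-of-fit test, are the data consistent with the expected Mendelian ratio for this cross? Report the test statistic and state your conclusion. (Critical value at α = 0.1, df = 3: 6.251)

A dihybrid F₂ with independent assortment and complete dominance at both loci gives a 9:3:3:1 phenotypic ratio.
Expected counts for N = 1645 under a 9:3:3:1 ratio (total parts = 16):
  axial-flowered inflated-pod: 1645 × 9/16 = 925.3125
  axial-flowered constricted-pod: 1645 × 3/16 = 308.4375
  terminal-flowered inflated-pod: 1645 × 3/16 = 308.4375
  terminal-flowered constricted-pod: 1645 × 1/16 = 102.8125
χ² = Σ (O − E)² / E
  axial-flowered inflated-pod: (920 − 925.3125)² / 925.3125 = 0.0305
  axial-flowered constricted-pod: (314 − 308.4375)² / 308.4375 = 0.1003
  terminal-flowered inflated-pod: (308 − 308.4375)² / 308.4375 = 0.0006
  terminal-flowered constricted-pod: (103 − 102.8125)² / 102.8125 = 0.0003
χ² = 0.0305 + 0.1003 + 0.0006 + 0.0003 = 0.1317 ≈ 0.132
Degrees of freedom = 4 − 1 = 3; critical value at α = 0.1 is 6.251.
Since 0.132 < 6.251, we fail to reject the null hypothesis — the data are consistent with the 9:3:3:1 ratio.

0.132; consistent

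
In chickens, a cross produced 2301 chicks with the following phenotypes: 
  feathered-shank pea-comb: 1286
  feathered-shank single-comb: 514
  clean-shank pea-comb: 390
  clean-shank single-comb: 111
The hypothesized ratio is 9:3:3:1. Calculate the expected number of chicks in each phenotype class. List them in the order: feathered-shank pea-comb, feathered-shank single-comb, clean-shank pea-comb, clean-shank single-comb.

1294.3125, 431.4375, 431.4375, 143.8125

Expected counts for N = 2301 under a 9:3:3:1 ratio (total parts = 16):
  feathered-shank pea-comb: 2301 × 9/16 = 1294.3125
  feathered-shank single-comb: 2301 × 3/16 = 431.4375
  clean-shank pea-comb: 2301 × 3/16 = 431.4375
  clean-shank single-comb: 2301 × 1/16 = 143.8125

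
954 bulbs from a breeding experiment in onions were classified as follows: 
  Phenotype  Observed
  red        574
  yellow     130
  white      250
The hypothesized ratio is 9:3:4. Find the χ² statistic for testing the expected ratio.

The 9:3:4 ratio has 16 parts, so with N = 954 the expected counts are:
  red: 954 × 9/16 = 536.625
  yellow: 954 × 3/16 = 178.875
  white: 954 × 4/16 = 238.5
χ² = Σ (O − E)² / E
  red: (574 − 536.625)² / 536.625 = 2.6031
  yellow: (130 − 178.875)² / 178.875 = 13.3544
  white: (250 − 238.5)² / 238.5 = 0.5545
χ² = 2.6031 + 13.3544 + 0.5545 = 16.512

16.512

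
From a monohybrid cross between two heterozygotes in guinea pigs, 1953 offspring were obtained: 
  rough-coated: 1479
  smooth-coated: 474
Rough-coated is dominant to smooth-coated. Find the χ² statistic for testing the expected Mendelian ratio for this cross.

0.555

For a monohybrid cross between heterozygotes with complete dominance, the expected phenotypic ratio is 3:1.
Under the 3:1 hypothesis (Σ ratio = 4, N = 1953):
  rough-coated: 1953 × 3/4 = 1464.75
  smooth-coated: 1953 × 1/4 = 488.25
χ² = Σ (O − E)² / E
  rough-coated: (1479 − 1464.75)² / 1464.75 = 0.1386
  smooth-coated: (474 − 488.25)² / 488.25 = 0.4159
χ² = 0.1386 + 0.4159 = 0.5545 ≈ 0.555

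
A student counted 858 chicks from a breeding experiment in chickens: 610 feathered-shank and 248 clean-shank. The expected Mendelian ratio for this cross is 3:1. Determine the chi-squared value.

Under the 3:1 hypothesis (Σ ratio = 4, N = 858):
  feathered-shank: 858 × 3/4 = 643.5
  clean-shank: 858 × 1/4 = 214.5
χ² = Σ (O − E)² / E
  feathered-shank: (610 − 643.5)² / 643.5 = 1.7440
  clean-shank: (248 − 214.5)² / 214.5 = 5.2319
χ² = 1.7440 + 5.2319 = 6.9759 ≈ 6.976

6.976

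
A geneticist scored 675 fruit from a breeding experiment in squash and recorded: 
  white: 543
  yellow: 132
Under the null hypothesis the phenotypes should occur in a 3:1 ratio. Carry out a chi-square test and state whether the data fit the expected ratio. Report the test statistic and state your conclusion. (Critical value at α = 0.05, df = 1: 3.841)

Total ratio parts = 4. Expected numbers out of 675:
  white: 675 × 3/4 = 506.25
  yellow: 675 × 1/4 = 168.75
χ² = Σ (O − E)² / E
  white: (543 − 506.25)² / 506.25 = 2.6678
  yellow: (132 − 168.75)² / 168.75 = 8.0033
χ² = 2.6678 + 8.0033 = 10.6711 ≈ 10.671
Degrees of freedom = 2 − 1 = 1; critical value at α = 0.05 is 3.841.
Since 10.671 > 3.841, we reject the null hypothesis — the data do not fit the 3:1 ratio.

10.671; not consistent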